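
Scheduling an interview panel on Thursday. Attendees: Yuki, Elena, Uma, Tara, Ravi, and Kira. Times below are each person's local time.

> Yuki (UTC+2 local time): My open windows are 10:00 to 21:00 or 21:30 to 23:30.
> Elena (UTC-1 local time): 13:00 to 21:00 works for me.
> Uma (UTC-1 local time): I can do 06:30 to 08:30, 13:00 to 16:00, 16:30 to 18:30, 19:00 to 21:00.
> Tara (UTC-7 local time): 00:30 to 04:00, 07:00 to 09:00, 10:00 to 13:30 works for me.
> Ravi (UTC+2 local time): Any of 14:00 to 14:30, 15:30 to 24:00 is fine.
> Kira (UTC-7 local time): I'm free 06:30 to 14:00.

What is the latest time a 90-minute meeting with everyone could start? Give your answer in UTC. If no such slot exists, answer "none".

17:30

Yuki in UTC: 08:00-19:00, 19:30-21:30 (subtract 2h to convert from UTC+2).
Elena in UTC: 14:00-22:00 (add 1h to convert from UTC-1).
Uma in UTC: 07:30-09:30, 14:00-17:00, 17:30-19:30, 20:00-22:00 (add 1h to convert from UTC-1).
Tara in UTC: 07:30-11:00, 14:00-16:00, 17:00-20:30 (add 7h to convert from UTC-7).
Ravi in UTC: 12:00-12:30, 13:30-22:00 (subtract 2h to convert from UTC+2).
Kira in UTC: 13:30-21:00 (add 7h to convert from UTC-7).
Yuki ∩ Elena: 14:00-19:00, 19:30-21:30.
Yuki ∩ Elena ∩ Uma: 14:00-17:00, 17:30-19:00, 20:00-21:30.
Yuki ∩ Elena ∩ Uma ∩ Tara: 14:00-16:00, 17:30-19:00, 20:00-20:30.
Yuki ∩ Elena ∩ Uma ∩ Tara ∩ Ravi: 14:00-16:00, 17:30-19:00, 20:00-20:30.
Yuki ∩ Elena ∩ Uma ∩ Tara ∩ Ravi ∩ Kira: 14:00-16:00, 17:30-19:00, 20:00-20:30.
So the common availability across everyone is 14:00-16:00, 17:30-19:00, 20:00-20:30.
The last common window of at least 90 minutes is 17:30-19:00; a 90-minute meeting can start as late as 17:30 and still end by 19:00.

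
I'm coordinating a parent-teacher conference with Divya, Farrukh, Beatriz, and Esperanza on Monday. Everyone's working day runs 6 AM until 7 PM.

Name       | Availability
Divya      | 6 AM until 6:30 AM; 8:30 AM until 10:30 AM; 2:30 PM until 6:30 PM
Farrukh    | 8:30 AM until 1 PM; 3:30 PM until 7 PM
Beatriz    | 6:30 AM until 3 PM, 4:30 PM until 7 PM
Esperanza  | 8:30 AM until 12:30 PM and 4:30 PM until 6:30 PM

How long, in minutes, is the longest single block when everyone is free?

120

Divya ∩ Farrukh: 08:30-10:30, 15:30-18:30.
Divya ∩ Farrukh ∩ Beatriz: 08:30-10:30, 16:30-18:30.
Divya ∩ Farrukh ∩ Beatriz ∩ Esperanza: 08:30-10:30, 16:30-18:30.
The longest is 08:30-10:30 at 120 minutes.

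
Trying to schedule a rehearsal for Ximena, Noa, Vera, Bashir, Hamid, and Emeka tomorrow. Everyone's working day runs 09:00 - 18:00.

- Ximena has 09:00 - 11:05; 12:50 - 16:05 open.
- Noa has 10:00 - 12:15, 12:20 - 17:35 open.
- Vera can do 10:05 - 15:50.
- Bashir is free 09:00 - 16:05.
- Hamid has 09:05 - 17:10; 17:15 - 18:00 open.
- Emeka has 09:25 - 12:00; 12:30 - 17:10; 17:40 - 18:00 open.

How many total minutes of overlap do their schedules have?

Ximena ∩ Noa: 10:00-11:05, 12:50-16:05.
Ximena ∩ Noa ∩ Vera: 10:05-11:05, 12:50-15:50.
Ximena ∩ Noa ∩ Vera ∩ Bashir: 10:05-11:05, 12:50-15:50.
Ximena ∩ Noa ∩ Vera ∩ Bashir ∩ Hamid: 10:05-11:05, 12:50-15:50.
Ximena ∩ Noa ∩ Vera ∩ Bashir ∩ Hamid ∩ Emeka: 10:05-11:05, 12:50-15:50.
Summing the common windows: 60 + 180 = 240 minutes.

240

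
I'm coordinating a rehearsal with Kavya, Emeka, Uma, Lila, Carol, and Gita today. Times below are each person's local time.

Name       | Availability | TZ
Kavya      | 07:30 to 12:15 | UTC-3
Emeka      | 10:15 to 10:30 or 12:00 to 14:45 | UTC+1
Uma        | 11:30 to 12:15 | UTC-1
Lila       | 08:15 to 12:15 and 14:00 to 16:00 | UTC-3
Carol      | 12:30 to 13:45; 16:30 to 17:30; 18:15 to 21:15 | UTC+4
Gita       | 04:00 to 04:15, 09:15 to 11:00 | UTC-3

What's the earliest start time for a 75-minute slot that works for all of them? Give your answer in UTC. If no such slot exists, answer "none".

none

Kavya in UTC: 10:30-15:15 (add 3h to convert from UTC-3).
Emeka in UTC: 09:15-09:30, 11:00-13:45 (subtract 1h to convert from UTC+1).
Uma in UTC: 12:30-13:15 (add 1h to convert from UTC-1).
Lila in UTC: 11:15-15:15, 17:00-19:00 (add 3h to convert from UTC-3).
Carol in UTC: 08:30-09:45, 12:30-13:30, 14:15-17:15 (subtract 4h to convert from UTC+4).
Gita in UTC: 07:00-07:15, 12:15-14:00 (add 3h to convert from UTC-3).
Kavya ∩ Emeka: 11:00-13:45.
Kavya ∩ Emeka ∩ Uma: 12:30-13:15.
Kavya ∩ Emeka ∩ Uma ∩ Lila: 12:30-13:15.
Kavya ∩ Emeka ∩ Uma ∩ Lila ∩ Carol: 12:30-13:15.
Kavya ∩ Emeka ∩ Uma ∩ Lila ∩ Carol ∩ Gita: 12:30-13:15.
No common window is at least 75 minutes long.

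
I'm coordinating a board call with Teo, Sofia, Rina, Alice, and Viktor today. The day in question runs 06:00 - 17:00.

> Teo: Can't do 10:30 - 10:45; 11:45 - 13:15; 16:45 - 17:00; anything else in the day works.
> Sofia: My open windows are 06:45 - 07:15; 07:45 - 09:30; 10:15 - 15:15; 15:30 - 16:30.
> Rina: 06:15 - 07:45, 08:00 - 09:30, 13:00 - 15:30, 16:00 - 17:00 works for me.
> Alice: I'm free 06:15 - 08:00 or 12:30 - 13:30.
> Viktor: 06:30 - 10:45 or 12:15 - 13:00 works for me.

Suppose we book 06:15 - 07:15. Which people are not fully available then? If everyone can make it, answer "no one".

Teo free: 06:00-10:30, 10:45-11:45, 13:15-16:45 (invert busy blocks within the working day).
Sofia free: 06:45-07:15, 07:45-09:30, 10:15-15:15, 15:30-16:30.
Rina free: 06:15-07:45, 08:00-09:30, 13:00-15:30, 16:00-17:00.
Alice free: 06:15-08:00, 12:30-13:30.
Viktor free: 06:30-10:45, 12:15-13:00.
Teo: free for 06:15-07:15. Sofia: not fully free for 06:15-07:15. Rina: free for 06:15-07:15. Alice: free for 06:15-07:15. Viktor: not fully free for 06:15-07:15.

Sofia, Viktor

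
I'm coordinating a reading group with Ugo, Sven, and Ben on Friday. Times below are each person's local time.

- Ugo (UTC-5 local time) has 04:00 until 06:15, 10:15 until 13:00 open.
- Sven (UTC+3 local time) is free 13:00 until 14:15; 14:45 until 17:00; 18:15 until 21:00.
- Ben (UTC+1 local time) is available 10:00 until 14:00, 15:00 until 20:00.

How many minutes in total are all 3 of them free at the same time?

Ugo in UTC: 09:00-11:15, 15:15-18:00 (add 5h to convert from UTC-5).
Sven in UTC: 10:00-11:15, 11:45-14:00, 15:15-18:00 (subtract 3h to convert from UTC+3).
Ben in UTC: 09:00-13:00, 14:00-19:00 (subtract 1h to convert from UTC+1).
Ugo ∩ Sven: 10:00-11:15, 15:15-18:00.
Ugo ∩ Sven ∩ Ben: 10:00-11:15, 15:15-18:00.
Those are the intersection windows.
Summing the common windows: 75 + 165 = 240 minutes.

240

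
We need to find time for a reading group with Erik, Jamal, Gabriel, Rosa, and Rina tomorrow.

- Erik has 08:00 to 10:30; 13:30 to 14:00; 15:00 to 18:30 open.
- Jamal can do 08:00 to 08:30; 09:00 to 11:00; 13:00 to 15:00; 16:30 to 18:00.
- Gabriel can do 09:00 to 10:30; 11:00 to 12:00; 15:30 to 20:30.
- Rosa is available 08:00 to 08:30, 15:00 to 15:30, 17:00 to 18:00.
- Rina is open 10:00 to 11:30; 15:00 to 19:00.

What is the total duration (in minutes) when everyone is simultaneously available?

60

Erik ∩ Jamal: 08:00-08:30, 09:00-10:30, 13:30-14:00, 16:30-18:00.
Erik ∩ Jamal ∩ Gabriel: 09:00-10:30, 16:30-18:00.
Erik ∩ Jamal ∩ Gabriel ∩ Rosa: 17:00-18:00.
Erik ∩ Jamal ∩ Gabriel ∩ Rosa ∩ Rina: 17:00-18:00.
That's a single block of 60 minutes.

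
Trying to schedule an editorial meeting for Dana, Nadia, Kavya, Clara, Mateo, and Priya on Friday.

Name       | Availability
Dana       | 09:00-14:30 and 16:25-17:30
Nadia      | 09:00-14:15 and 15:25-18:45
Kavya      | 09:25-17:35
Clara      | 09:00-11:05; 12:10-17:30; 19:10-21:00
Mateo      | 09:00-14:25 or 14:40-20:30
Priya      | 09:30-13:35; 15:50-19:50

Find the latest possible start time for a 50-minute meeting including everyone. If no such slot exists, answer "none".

16:40

Dana ∩ Nadia: 09:00-14:15, 16:25-17:30.
Dana ∩ Nadia ∩ Kavya: 09:25-14:15, 16:25-17:30.
Dana ∩ Nadia ∩ Kavya ∩ Clara: 09:25-11:05, 12:10-14:15, 16:25-17:30.
Dana ∩ Nadia ∩ Kavya ∩ Clara ∩ Mateo: 09:25-11:05, 12:10-14:15, 16:25-17:30.
Dana ∩ Nadia ∩ Kavya ∩ Clara ∩ Mateo ∩ Priya: 09:30-11:05, 12:10-13:35, 16:25-17:30.
The last common window of at least 50 minutes is 16:25-17:30; a 50-minute meeting can start as late as 16:40 and still end by 17:30.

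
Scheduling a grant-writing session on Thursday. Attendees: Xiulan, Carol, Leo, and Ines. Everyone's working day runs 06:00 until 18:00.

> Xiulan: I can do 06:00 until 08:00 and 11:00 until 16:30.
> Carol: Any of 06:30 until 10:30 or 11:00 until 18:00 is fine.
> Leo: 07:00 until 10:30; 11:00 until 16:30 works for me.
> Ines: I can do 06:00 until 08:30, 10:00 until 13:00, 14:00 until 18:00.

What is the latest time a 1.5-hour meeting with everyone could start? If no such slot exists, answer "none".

Xiulan ∩ Carol: 06:30-08:00, 11:00-16:30.
Xiulan ∩ Carol ∩ Leo: 07:00-08:00, 11:00-16:30.
Xiulan ∩ Carol ∩ Leo ∩ Ines: 07:00-08:00, 11:00-13:00, 14:00-16:30.
The last common window of at least 90 minutes is 14:00-16:30; a 90-minute meeting can start as late as 15:00 and still end by 16:30.

15:00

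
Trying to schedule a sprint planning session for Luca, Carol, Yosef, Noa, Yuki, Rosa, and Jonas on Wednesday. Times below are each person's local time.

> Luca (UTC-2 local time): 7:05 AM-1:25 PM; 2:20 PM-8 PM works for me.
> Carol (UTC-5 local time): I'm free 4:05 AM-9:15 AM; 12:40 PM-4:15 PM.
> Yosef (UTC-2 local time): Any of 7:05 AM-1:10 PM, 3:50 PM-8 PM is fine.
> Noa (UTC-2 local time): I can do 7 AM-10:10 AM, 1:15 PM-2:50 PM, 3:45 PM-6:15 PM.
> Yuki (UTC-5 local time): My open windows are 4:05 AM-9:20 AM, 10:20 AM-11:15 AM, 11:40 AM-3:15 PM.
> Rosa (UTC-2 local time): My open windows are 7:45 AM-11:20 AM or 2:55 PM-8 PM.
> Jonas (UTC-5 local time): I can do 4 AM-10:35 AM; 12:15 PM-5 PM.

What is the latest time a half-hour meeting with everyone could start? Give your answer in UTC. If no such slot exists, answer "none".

19:45

Luca in UTC: 09:05-15:25, 16:20-22:00 (add 2h to convert from UTC-2).
Carol in UTC: 09:05-14:15, 17:40-21:15 (add 5h to convert from UTC-5).
Yosef in UTC: 09:05-15:10, 17:50-22:00 (add 2h to convert from UTC-2).
Noa in UTC: 09:00-12:10, 15:15-16:50, 17:45-20:15 (add 2h to convert from UTC-2).
Yuki in UTC: 09:05-14:20, 15:20-16:15, 16:40-20:15 (add 5h to convert from UTC-5).
Rosa in UTC: 09:45-13:20, 16:55-22:00 (add 2h to convert from UTC-2).
Jonas in UTC: 09:00-15:35, 17:15-22:00 (add 5h to convert from UTC-5).
Luca ∩ Carol: 09:05-14:15, 17:40-21:15.
Luca ∩ Carol ∩ Yosef: 09:05-14:15, 17:50-21:15.
Luca ∩ Carol ∩ Yosef ∩ Noa: 09:05-12:10, 17:50-20:15.
Luca ∩ Carol ∩ Yosef ∩ Noa ∩ Yuki: 09:05-12:10, 17:50-20:15.
Luca ∩ Carol ∩ Yosef ∩ Noa ∩ Yuki ∩ Rosa: 09:45-12:10, 17:50-20:15.
Luca ∩ Carol ∩ Yosef ∩ Noa ∩ Yuki ∩ Rosa ∩ Jonas: 09:45-12:10, 17:50-20:15.
The last common window of at least 30 minutes is 17:50-20:15; a 30-minute meeting can start as late as 19:45 and still end by 20:15.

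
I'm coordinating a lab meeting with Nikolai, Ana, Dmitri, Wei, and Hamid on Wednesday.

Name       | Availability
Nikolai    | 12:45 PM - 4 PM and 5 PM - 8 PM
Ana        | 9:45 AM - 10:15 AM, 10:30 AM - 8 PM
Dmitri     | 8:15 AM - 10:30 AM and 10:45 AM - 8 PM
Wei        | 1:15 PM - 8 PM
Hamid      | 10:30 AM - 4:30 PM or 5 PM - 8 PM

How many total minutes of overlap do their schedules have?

Nikolai ∩ Ana: 12:45-16:00, 17:00-20:00.
Nikolai ∩ Ana ∩ Dmitri: 12:45-16:00, 17:00-20:00.
Nikolai ∩ Ana ∩ Dmitri ∩ Wei: 13:15-16:00, 17:00-20:00.
Nikolai ∩ Ana ∩ Dmitri ∩ Wei ∩ Hamid: 13:15-16:00, 17:00-20:00.
So the common availability across everyone is 13:15-16:00, 17:00-20:00.
Summing the common windows: 165 + 180 = 345 minutes.

345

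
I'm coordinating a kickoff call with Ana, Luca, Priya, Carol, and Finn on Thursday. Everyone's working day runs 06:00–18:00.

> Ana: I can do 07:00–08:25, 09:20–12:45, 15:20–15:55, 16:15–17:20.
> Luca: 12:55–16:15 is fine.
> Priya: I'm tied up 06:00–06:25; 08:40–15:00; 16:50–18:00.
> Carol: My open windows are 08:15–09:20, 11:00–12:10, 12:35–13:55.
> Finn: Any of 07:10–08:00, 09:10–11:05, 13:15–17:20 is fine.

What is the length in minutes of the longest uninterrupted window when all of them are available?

Ana free: 07:00-08:25, 09:20-12:45, 15:20-15:55, 16:15-17:20.
Luca free: 12:55-16:15.
Priya free: 06:25-08:40, 15:00-16:50 (invert busy blocks within the working day).
Carol free: 08:15-09:20, 11:00-12:10, 12:35-13:55.
Finn free: 07:10-08:00, 09:10-11:05, 13:15-17:20.
Ana ∩ Luca: 15:20-15:55.
Ana ∩ Luca ∩ Priya: 15:20-15:55.
Ana ∩ Luca ∩ Priya ∩ Carol: ∅.
Ana ∩ Luca ∩ Priya ∩ Carol ∩ Finn: ∅.
There is no time when everyone is free.
No common window exists, so the longest block is 0 minutes.

0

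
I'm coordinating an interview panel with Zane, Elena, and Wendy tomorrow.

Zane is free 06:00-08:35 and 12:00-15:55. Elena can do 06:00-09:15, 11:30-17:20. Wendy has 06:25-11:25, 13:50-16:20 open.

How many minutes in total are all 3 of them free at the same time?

Zane ∩ Elena: 06:00-08:35, 12:00-15:55.
Zane ∩ Elena ∩ Wendy: 06:25-08:35, 13:50-15:55.
Summing the common windows: 130 + 125 = 255 minutes.

255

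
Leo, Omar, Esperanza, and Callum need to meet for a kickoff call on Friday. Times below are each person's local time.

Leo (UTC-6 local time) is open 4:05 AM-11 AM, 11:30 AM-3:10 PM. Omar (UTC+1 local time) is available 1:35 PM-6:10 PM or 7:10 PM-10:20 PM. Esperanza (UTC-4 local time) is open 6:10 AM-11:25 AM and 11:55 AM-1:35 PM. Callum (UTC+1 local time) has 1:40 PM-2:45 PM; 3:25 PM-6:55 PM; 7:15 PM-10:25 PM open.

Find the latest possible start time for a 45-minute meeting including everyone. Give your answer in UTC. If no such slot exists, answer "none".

Leo in UTC: 10:05-17:00, 17:30-21:10 (add 6h to convert from UTC-6).
Omar in UTC: 12:35-17:10, 18:10-21:20 (subtract 1h to convert from UTC+1).
Esperanza in UTC: 10:10-15:25, 15:55-17:35 (add 4h to convert from UTC-4).
Callum in UTC: 12:40-13:45, 14:25-17:55, 18:15-21:25 (subtract 1h to convert from UTC+1).
Leo ∩ Omar: 12:35-17:00, 18:10-21:10.
Leo ∩ Omar ∩ Esperanza: 12:35-15:25, 15:55-17:00.
Leo ∩ Omar ∩ Esperanza ∩ Callum: 12:40-13:45, 14:25-15:25, 15:55-17:00.
The last common window of at least 45 minutes is 15:55-17:00; a 45-minute meeting can start as late as 16:15 and still end by 17:00.

16:15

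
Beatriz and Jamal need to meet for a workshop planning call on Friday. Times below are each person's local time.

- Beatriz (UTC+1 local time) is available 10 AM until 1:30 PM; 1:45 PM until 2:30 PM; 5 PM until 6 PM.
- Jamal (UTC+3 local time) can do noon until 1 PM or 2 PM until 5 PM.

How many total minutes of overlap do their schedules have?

195

Beatriz in UTC: 09:00-12:30, 12:45-13:30, 16:00-17:00 (subtract 1h to convert from UTC+1).
Jamal in UTC: 09:00-10:00, 11:00-14:00 (subtract 3h to convert from UTC+3).
Beatriz ∩ Jamal: 09:00-10:00, 11:00-12:30, 12:45-13:30.
Those are the intersection windows.
Summing the common windows: 60 + 90 + 45 = 195 minutes.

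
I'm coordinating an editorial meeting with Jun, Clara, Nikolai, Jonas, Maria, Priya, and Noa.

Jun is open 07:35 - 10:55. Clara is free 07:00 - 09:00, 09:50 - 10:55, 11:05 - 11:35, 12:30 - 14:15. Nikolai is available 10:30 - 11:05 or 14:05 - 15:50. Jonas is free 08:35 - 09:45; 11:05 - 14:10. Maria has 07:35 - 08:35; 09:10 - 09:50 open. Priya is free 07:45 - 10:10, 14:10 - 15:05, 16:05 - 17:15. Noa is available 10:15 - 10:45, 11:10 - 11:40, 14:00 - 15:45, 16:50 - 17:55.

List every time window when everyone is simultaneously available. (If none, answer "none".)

Jun ∩ Clara: 07:35-09:00, 09:50-10:55.
Jun ∩ Clara ∩ Nikolai: 10:30-10:55.
Jun ∩ Clara ∩ Nikolai ∩ Jonas: ∅.
Jun ∩ Clara ∩ Nikolai ∩ Jonas ∩ Maria: ∅.
Jun ∩ Clara ∩ Nikolai ∩ Jonas ∩ Maria ∩ Priya: ∅.
Jun ∩ Clara ∩ Nikolai ∩ Jonas ∩ Maria ∩ Priya ∩ Noa: ∅.
There is no time when everyone is free.

none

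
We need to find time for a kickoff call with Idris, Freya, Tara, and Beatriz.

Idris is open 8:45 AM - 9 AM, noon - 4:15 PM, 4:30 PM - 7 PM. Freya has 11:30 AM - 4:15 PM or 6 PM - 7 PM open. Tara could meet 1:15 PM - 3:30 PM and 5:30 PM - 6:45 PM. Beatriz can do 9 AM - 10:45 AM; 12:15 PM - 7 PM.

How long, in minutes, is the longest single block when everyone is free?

Idris ∩ Freya: 12:00-16:15, 18:00-19:00.
Idris ∩ Freya ∩ Tara: 13:15-15:30, 18:00-18:45.
Idris ∩ Freya ∩ Tara ∩ Beatriz: 13:15-15:30, 18:00-18:45.
The longest is 13:15-15:30 at 135 minutes.

135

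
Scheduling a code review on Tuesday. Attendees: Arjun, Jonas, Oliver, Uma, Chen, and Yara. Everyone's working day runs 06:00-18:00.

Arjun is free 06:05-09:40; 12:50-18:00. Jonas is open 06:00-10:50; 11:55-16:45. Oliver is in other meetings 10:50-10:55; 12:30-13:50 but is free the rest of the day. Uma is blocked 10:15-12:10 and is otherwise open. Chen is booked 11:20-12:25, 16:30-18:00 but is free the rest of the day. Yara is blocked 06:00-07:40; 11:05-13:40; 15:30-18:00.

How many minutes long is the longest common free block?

Arjun free: 06:05-09:40, 12:50-18:00.
Jonas free: 06:00-10:50, 11:55-16:45.
Oliver free: 06:00-10:50, 10:55-12:30, 13:50-18:00 (invert busy blocks within the working day).
Uma free: 06:00-10:15, 12:10-18:00 (invert busy blocks within the working day).
Chen free: 06:00-11:20, 12:25-16:30 (invert busy blocks within the working day).
Yara free: 07:40-11:05, 13:40-15:30 (invert busy blocks within the working day).
Arjun ∩ Jonas: 06:05-09:40, 12:50-16:45.
Arjun ∩ Jonas ∩ Oliver: 06:05-09:40, 13:50-16:45.
Arjun ∩ Jonas ∩ Oliver ∩ Uma: 06:05-09:40, 13:50-16:45.
Arjun ∩ Jonas ∩ Oliver ∩ Uma ∩ Chen: 06:05-09:40, 13:50-16:30.
Arjun ∩ Jonas ∩ Oliver ∩ Uma ∩ Chen ∩ Yara: 07:40-09:40, 13:50-15:30.
The longest is 07:40-09:40 at 120 minutes.

120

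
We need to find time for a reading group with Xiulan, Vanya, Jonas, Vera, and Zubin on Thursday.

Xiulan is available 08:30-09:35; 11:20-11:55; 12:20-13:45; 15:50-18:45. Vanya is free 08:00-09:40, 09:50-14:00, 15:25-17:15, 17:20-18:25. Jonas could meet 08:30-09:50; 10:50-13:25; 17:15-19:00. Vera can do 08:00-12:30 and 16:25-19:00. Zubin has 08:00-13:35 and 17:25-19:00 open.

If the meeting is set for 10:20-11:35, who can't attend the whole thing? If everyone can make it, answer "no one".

Jonas, Xiulan

Xiulan: not fully free for 10:20-11:35. Vanya: free for 10:20-11:35. Jonas: not fully free for 10:20-11:35. Vera: free for 10:20-11:35. Zubin: free for 10:20-11:35.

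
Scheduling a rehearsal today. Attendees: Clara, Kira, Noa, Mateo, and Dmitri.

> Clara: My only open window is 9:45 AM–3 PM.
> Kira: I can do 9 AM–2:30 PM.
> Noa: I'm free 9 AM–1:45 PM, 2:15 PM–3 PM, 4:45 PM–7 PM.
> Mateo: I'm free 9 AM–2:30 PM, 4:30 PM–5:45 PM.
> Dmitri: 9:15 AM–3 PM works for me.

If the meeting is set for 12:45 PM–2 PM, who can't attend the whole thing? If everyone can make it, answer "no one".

Noa

Clara: free for 12:45-14:00. Kira: free for 12:45-14:00. Noa: not fully free for 12:45-14:00. Mateo: free for 12:45-14:00. Dmitri: free for 12:45-14:00.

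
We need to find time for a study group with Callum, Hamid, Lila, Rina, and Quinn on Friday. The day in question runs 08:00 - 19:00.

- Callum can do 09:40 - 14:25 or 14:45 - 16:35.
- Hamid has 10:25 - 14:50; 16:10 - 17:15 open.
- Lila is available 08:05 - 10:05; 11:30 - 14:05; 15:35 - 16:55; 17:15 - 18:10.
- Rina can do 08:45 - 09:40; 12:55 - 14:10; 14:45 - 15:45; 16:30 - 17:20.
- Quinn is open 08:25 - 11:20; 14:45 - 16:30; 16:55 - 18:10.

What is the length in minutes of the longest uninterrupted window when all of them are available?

0

Callum ∩ Hamid: 10:25-14:25, 14:45-14:50, 16:10-16:35.
Callum ∩ Hamid ∩ Lila: 11:30-14:05, 16:10-16:35.
Callum ∩ Hamid ∩ Lila ∩ Rina: 12:55-14:05, 16:30-16:35.
Callum ∩ Hamid ∩ Lila ∩ Rina ∩ Quinn: ∅.
There is no time when everyone is free.
No common window exists, so the longest block is 0 minutes.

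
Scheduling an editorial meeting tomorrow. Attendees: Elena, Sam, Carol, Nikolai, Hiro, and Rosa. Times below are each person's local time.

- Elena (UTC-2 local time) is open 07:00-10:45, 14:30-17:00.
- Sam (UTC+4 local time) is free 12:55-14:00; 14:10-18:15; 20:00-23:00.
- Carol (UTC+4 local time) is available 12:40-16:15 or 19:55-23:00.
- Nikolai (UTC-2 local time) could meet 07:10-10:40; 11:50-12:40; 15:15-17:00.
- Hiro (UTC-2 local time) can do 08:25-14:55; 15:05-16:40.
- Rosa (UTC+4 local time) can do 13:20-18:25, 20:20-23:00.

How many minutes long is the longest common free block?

Elena in UTC: 09:00-12:45, 16:30-19:00 (add 2h to convert from UTC-2).
Sam in UTC: 08:55-10:00, 10:10-14:15, 16:00-19:00 (subtract 4h to convert from UTC+4).
Carol in UTC: 08:40-12:15, 15:55-19:00 (subtract 4h to convert from UTC+4).
Nikolai in UTC: 09:10-12:40, 13:50-14:40, 17:15-19:00 (add 2h to convert from UTC-2).
Hiro in UTC: 10:25-16:55, 17:05-18:40 (add 2h to convert from UTC-2).
Rosa in UTC: 09:20-14:25, 16:20-19:00 (subtract 4h to convert from UTC+4).
Elena ∩ Sam: 09:00-10:00, 10:10-12:45, 16:30-19:00.
Elena ∩ Sam ∩ Carol: 09:00-10:00, 10:10-12:15, 16:30-19:00.
Elena ∩ Sam ∩ Carol ∩ Nikolai: 09:10-10:00, 10:10-12:15, 17:15-19:00.
Elena ∩ Sam ∩ Carol ∩ Nikolai ∩ Hiro: 10:25-12:15, 17:15-18:40.
Elena ∩ Sam ∩ Carol ∩ Nikolai ∩ Hiro ∩ Rosa: 10:25-12:15, 17:15-18:40.
So the common availability across everyone is 10:25-12:15, 17:15-18:40.
The longest is 10:25-12:15 at 110 minutes.

110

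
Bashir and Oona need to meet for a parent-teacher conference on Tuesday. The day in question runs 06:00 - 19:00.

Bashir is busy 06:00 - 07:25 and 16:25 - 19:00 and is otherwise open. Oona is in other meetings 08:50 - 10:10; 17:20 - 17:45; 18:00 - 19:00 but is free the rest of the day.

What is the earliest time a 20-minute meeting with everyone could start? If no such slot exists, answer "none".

Bashir free: 07:25-16:25 (invert busy blocks within the working day).
Oona free: 06:00-08:50, 10:10-17:20, 17:45-18:00 (invert busy blocks within the working day).
Bashir ∩ Oona: 07:25-08:50, 10:10-16:25.
The first common window of at least 20 minutes is 07:25-08:50, so the earliest start is 07:25.

07:25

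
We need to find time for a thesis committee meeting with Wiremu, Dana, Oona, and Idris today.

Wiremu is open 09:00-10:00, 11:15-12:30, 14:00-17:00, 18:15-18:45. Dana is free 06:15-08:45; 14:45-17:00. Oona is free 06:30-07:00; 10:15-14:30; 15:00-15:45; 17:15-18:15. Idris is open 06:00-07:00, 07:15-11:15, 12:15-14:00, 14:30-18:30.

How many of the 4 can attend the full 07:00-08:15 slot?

Dana can make the full 07:00-08:15 slot — that's 1.

1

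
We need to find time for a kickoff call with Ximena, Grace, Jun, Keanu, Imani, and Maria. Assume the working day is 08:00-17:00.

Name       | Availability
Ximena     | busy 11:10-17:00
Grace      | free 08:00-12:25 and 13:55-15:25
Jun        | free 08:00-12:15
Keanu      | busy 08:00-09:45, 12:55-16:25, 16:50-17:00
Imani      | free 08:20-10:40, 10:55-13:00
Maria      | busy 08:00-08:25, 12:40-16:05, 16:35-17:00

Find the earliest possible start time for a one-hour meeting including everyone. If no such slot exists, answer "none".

Ximena free: 08:00-11:10 (invert busy blocks within the working day).
Grace free: 08:00-12:25, 13:55-15:25.
Jun free: 08:00-12:15.
Keanu free: 09:45-12:55, 16:25-16:50 (invert busy blocks within the working day).
Imani free: 08:20-10:40, 10:55-13:00.
Maria free: 08:25-12:40, 16:05-16:35 (invert busy blocks within the working day).
Ximena ∩ Grace: 08:00-11:10.
Ximena ∩ Grace ∩ Jun: 08:00-11:10.
Ximena ∩ Grace ∩ Jun ∩ Keanu: 09:45-11:10.
Ximena ∩ Grace ∩ Jun ∩ Keanu ∩ Imani: 09:45-10:40, 10:55-11:10.
Ximena ∩ Grace ∩ Jun ∩ Keanu ∩ Imani ∩ Maria: 09:45-10:40, 10:55-11:10.
Those are the intersection windows.
No common window is at least 60 minutes long.

none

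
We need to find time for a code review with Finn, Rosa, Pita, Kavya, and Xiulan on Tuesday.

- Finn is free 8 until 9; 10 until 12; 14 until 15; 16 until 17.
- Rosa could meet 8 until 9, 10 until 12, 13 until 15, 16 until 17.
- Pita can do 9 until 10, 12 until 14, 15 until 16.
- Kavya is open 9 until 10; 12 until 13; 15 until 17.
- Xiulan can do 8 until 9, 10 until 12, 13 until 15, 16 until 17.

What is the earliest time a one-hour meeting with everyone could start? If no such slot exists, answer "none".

Finn ∩ Rosa: 08:00-09:00, 10:00-12:00, 14:00-15:00, 16:00-17:00.
Finn ∩ Rosa ∩ Pita: ∅.
Finn ∩ Rosa ∩ Pita ∩ Kavya: ∅.
Finn ∩ Rosa ∩ Pita ∩ Kavya ∩ Xiulan: ∅.
There is no time when everyone is free.
No common window is at least 60 minutes long.

none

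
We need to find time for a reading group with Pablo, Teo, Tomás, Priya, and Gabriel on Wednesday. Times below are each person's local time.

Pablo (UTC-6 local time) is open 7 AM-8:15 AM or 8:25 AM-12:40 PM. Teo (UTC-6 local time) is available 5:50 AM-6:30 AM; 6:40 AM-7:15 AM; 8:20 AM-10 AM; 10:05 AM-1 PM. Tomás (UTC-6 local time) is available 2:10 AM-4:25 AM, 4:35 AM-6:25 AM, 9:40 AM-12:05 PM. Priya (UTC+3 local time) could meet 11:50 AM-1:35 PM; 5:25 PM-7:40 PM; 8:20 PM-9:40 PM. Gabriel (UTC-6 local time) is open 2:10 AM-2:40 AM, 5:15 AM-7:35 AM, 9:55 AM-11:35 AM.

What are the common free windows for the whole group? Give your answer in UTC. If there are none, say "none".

15:55-16:00, 16:05-16:40, 17:20-17:35

Pablo in UTC: 13:00-14:15, 14:25-18:40 (add 6h to convert from UTC-6).
Teo in UTC: 11:50-12:30, 12:40-13:15, 14:20-16:00, 16:05-19:00 (add 6h to convert from UTC-6).
Tomás in UTC: 08:10-10:25, 10:35-12:25, 15:40-18:05 (add 6h to convert from UTC-6).
Priya in UTC: 08:50-10:35, 14:25-16:40, 17:20-18:40 (subtract 3h to convert from UTC+3).
Gabriel in UTC: 08:10-08:40, 11:15-13:35, 15:55-17:35 (add 6h to convert from UTC-6).
Pablo ∩ Teo: 13:00-13:15, 14:25-16:00, 16:05-18:40.
Pablo ∩ Teo ∩ Tomás: 15:40-16:00, 16:05-18:05.
Pablo ∩ Teo ∩ Tomás ∩ Priya: 15:40-16:00, 16:05-16:40, 17:20-18:05.
Pablo ∩ Teo ∩ Tomás ∩ Priya ∩ Gabriel: 15:55-16:00, 16:05-16:40, 17:20-17:35.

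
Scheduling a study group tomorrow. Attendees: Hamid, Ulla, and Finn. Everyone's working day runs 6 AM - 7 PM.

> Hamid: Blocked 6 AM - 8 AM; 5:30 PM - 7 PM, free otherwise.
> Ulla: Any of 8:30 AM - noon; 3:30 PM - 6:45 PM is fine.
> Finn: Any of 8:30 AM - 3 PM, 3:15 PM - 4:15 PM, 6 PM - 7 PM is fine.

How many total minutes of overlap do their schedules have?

255

Hamid free: 08:00-17:30 (invert busy blocks within the working day).
Ulla free: 08:30-12:00, 15:30-18:45.
Finn free: 08:30-15:00, 15:15-16:15, 18:00-19:00.
Hamid ∩ Ulla: 08:30-12:00, 15:30-17:30.
Hamid ∩ Ulla ∩ Finn: 08:30-12:00, 15:30-16:15.
Those are the intersection windows.
Summing the common windows: 210 + 45 = 255 minutes.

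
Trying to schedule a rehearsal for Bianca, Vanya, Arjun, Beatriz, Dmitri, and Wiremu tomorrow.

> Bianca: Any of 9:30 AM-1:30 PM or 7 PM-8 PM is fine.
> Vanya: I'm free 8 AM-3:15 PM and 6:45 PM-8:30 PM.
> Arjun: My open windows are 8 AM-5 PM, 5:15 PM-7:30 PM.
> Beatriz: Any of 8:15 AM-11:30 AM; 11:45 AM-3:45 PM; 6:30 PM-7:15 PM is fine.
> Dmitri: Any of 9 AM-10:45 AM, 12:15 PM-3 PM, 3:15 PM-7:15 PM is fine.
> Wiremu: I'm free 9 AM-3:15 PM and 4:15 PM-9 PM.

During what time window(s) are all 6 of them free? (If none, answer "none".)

Bianca ∩ Vanya: 09:30-13:30, 19:00-20:00.
Bianca ∩ Vanya ∩ Arjun: 09:30-13:30, 19:00-19:30.
Bianca ∩ Vanya ∩ Arjun ∩ Beatriz: 09:30-11:30, 11:45-13:30, 19:00-19:15.
Bianca ∩ Vanya ∩ Arjun ∩ Beatriz ∩ Dmitri: 09:30-10:45, 12:15-13:30, 19:00-19:15.
Bianca ∩ Vanya ∩ Arjun ∩ Beatriz ∩ Dmitri ∩ Wiremu: 09:30-10:45, 12:15-13:30, 19:00-19:15.

09:30-10:45, 12:15-13:30, 19:00-19:15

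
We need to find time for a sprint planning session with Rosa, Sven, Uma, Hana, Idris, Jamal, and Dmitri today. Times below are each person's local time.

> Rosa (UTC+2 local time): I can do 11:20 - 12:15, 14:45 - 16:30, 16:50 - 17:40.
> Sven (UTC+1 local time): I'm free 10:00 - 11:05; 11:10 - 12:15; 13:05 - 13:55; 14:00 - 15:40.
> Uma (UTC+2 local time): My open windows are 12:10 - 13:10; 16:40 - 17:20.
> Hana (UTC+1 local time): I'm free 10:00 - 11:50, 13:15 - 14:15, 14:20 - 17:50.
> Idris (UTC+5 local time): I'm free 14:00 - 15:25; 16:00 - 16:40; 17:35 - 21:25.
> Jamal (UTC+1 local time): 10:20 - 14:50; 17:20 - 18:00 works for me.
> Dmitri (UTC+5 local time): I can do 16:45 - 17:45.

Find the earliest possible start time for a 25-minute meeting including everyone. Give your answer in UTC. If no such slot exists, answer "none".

none

Rosa in UTC: 09:20-10:15, 12:45-14:30, 14:50-15:40 (subtract 2h to convert from UTC+2).
Sven in UTC: 09:00-10:05, 10:10-11:15, 12:05-12:55, 13:00-14:40 (subtract 1h to convert from UTC+1).
Uma in UTC: 10:10-11:10, 14:40-15:20 (subtract 2h to convert from UTC+2).
Hana in UTC: 09:00-10:50, 12:15-13:15, 13:20-16:50 (subtract 1h to convert from UTC+1).
Idris in UTC: 09:00-10:25, 11:00-11:40, 12:35-16:25 (subtract 5h to convert from UTC+5).
Jamal in UTC: 09:20-13:50, 16:20-17:00 (subtract 1h to convert from UTC+1).
Dmitri in UTC: 11:45-12:45 (subtract 5h to convert from UTC+5).
Rosa ∩ Sven: 09:20-10:05, 10:10-10:15, 12:45-12:55, 13:00-14:30.
Rosa ∩ Sven ∩ Uma: 10:10-10:15.
Rosa ∩ Sven ∩ Uma ∩ Hana: 10:10-10:15.
Rosa ∩ Sven ∩ Uma ∩ Hana ∩ Idris: 10:10-10:15.
Rosa ∩ Sven ∩ Uma ∩ Hana ∩ Idris ∩ Jamal: 10:10-10:15.
Rosa ∩ Sven ∩ Uma ∩ Hana ∩ Idris ∩ Jamal ∩ Dmitri: ∅.
There is no time when everyone is free.
No common window is at least 25 minutes long.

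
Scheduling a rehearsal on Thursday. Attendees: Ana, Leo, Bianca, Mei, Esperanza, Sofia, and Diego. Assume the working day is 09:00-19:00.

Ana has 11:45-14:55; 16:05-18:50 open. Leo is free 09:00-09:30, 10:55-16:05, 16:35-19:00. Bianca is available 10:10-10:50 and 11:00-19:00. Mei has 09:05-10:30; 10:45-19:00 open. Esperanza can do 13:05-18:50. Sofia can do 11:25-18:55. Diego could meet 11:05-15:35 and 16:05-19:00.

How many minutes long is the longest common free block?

Ana ∩ Leo: 11:45-14:55, 16:35-18:50.
Ana ∩ Leo ∩ Bianca: 11:45-14:55, 16:35-18:50.
Ana ∩ Leo ∩ Bianca ∩ Mei: 11:45-14:55, 16:35-18:50.
Ana ∩ Leo ∩ Bianca ∩ Mei ∩ Esperanza: 13:05-14:55, 16:35-18:50.
Ana ∩ Leo ∩ Bianca ∩ Mei ∩ Esperanza ∩ Sofia: 13:05-14:55, 16:35-18:50.
Ana ∩ Leo ∩ Bianca ∩ Mei ∩ Esperanza ∩ Sofia ∩ Diego: 13:05-14:55, 16:35-18:50.
So the common availability across everyone is 13:05-14:55, 16:35-18:50.
The longest is 16:35-18:50 at 135 minutes.

135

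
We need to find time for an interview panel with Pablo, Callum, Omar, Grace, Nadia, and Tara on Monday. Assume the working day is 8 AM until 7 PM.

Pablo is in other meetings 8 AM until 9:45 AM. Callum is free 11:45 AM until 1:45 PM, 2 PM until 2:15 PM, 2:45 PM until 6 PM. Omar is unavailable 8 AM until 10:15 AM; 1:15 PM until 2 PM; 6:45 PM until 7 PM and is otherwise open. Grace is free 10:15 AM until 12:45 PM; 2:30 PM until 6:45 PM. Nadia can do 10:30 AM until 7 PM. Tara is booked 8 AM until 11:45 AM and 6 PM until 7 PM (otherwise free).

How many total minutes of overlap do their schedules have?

255

Pablo free: 09:45-19:00 (invert busy blocks within the working day).
Callum free: 11:45-13:45, 14:00-14:15, 14:45-18:00.
Omar free: 10:15-13:15, 14:00-18:45 (invert busy blocks within the working day).
Grace free: 10:15-12:45, 14:30-18:45.
Nadia free: 10:30-19:00.
Tara free: 11:45-18:00 (invert busy blocks within the working day).
Pablo ∩ Callum: 11:45-13:45, 14:00-14:15, 14:45-18:00.
Pablo ∩ Callum ∩ Omar: 11:45-13:15, 14:00-14:15, 14:45-18:00.
Pablo ∩ Callum ∩ Omar ∩ Grace: 11:45-12:45, 14:45-18:00.
Pablo ∩ Callum ∩ Omar ∩ Grace ∩ Nadia: 11:45-12:45, 14:45-18:00.
Pablo ∩ Callum ∩ Omar ∩ Grace ∩ Nadia ∩ Tara: 11:45-12:45, 14:45-18:00.
Those are the intersection windows.
Summing the common windows: 60 + 195 = 255 minutes.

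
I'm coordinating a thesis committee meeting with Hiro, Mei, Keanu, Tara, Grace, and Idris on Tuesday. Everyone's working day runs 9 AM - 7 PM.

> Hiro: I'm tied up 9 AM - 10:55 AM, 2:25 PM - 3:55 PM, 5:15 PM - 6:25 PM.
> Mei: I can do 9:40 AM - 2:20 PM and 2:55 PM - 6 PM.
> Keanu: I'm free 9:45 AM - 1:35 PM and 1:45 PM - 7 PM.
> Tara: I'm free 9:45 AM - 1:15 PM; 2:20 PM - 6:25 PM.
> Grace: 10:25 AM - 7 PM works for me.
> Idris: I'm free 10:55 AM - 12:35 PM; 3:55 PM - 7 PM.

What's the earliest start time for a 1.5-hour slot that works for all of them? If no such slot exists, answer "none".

10:55

Hiro free: 10:55-14:25, 15:55-17:15, 18:25-19:00 (invert busy blocks within the working day).
Mei free: 09:40-14:20, 14:55-18:00.
Keanu free: 09:45-13:35, 13:45-19:00.
Tara free: 09:45-13:15, 14:20-18:25.
Grace free: 10:25-19:00.
Idris free: 10:55-12:35, 15:55-19:00.
Hiro ∩ Mei: 10:55-14:20, 15:55-17:15.
Hiro ∩ Mei ∩ Keanu: 10:55-13:35, 13:45-14:20, 15:55-17:15.
Hiro ∩ Mei ∩ Keanu ∩ Tara: 10:55-13:15, 15:55-17:15.
Hiro ∩ Mei ∩ Keanu ∩ Tara ∩ Grace: 10:55-13:15, 15:55-17:15.
Hiro ∩ Mei ∩ Keanu ∩ Tara ∩ Grace ∩ Idris: 10:55-12:35, 15:55-17:15.
The first common window of at least 90 minutes is 10:55-12:35, so the earliest start is 10:55.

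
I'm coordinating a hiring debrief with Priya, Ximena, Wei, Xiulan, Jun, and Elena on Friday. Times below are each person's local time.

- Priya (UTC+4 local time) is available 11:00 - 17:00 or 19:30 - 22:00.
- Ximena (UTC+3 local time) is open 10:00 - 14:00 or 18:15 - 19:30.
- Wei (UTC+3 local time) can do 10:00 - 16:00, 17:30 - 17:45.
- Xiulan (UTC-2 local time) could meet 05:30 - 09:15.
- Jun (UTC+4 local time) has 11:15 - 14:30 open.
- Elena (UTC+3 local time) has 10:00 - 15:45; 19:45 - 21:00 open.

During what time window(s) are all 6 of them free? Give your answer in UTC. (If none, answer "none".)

Priya in UTC: 07:00-13:00, 15:30-18:00 (subtract 4h to convert from UTC+4).
Ximena in UTC: 07:00-11:00, 15:15-16:30 (subtract 3h to convert from UTC+3).
Wei in UTC: 07:00-13:00, 14:30-14:45 (subtract 3h to convert from UTC+3).
Xiulan in UTC: 07:30-11:15 (add 2h to convert from UTC-2).
Jun in UTC: 07:15-10:30 (subtract 4h to convert from UTC+4).
Elena in UTC: 07:00-12:45, 16:45-18:00 (subtract 3h to convert from UTC+3).
Priya ∩ Ximena: 07:00-11:00, 15:30-16:30.
Priya ∩ Ximena ∩ Wei: 07:00-11:00.
Priya ∩ Ximena ∩ Wei ∩ Xiulan: 07:30-11:00.
Priya ∩ Ximena ∩ Wei ∩ Xiulan ∩ Jun: 07:30-10:30.
Priya ∩ Ximena ∩ Wei ∩ Xiulan ∩ Jun ∩ Elena: 07:30-10:30.

07:30-10:30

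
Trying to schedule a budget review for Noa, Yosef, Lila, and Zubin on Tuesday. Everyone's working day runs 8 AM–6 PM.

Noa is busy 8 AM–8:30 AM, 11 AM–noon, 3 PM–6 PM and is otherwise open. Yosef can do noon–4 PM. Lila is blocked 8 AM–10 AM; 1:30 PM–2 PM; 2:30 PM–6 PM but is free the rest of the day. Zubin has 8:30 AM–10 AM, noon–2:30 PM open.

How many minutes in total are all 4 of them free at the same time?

120

Noa free: 08:30-11:00, 12:00-15:00 (invert busy blocks within the working day).
Yosef free: 12:00-16:00.
Lila free: 10:00-13:30, 14:00-14:30 (invert busy blocks within the working day).
Zubin free: 08:30-10:00, 12:00-14:30.
Noa ∩ Yosef: 12:00-15:00.
Noa ∩ Yosef ∩ Lila: 12:00-13:30, 14:00-14:30.
Noa ∩ Yosef ∩ Lila ∩ Zubin: 12:00-13:30, 14:00-14:30.
Summing the common windows: 90 + 30 = 120 minutes.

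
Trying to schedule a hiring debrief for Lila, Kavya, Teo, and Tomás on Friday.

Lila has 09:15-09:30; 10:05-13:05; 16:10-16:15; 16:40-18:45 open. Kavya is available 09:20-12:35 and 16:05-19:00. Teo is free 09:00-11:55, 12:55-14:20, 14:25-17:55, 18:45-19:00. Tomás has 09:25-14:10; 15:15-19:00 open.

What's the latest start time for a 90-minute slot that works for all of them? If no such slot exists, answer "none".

Lila ∩ Kavya: 09:20-09:30, 10:05-12:35, 16:10-16:15, 16:40-18:45.
Lila ∩ Kavya ∩ Teo: 09:20-09:30, 10:05-11:55, 16:10-16:15, 16:40-17:55.
Lila ∩ Kavya ∩ Teo ∩ Tomás: 09:25-09:30, 10:05-11:55, 16:10-16:15, 16:40-17:55.
The last common window of at least 90 minutes is 10:05-11:55; a 90-minute meeting can start as late as 10:25 and still end by 11:55.

10:25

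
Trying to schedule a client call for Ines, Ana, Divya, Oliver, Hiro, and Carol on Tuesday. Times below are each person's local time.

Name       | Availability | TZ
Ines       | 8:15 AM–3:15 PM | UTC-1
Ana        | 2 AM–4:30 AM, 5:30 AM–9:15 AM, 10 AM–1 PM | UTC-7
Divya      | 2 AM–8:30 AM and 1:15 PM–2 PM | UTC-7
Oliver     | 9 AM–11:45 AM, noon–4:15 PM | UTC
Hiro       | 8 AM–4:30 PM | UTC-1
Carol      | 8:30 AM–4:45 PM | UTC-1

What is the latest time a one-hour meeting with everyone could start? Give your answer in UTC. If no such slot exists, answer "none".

Ines in UTC: 09:15-16:15 (add 1h to convert from UTC-1).
Ana in UTC: 09:00-11:30, 12:30-16:15, 17:00-20:00 (add 7h to convert from UTC-7).
Divya in UTC: 09:00-15:30, 20:15-21:00 (add 7h to convert from UTC-7).
Oliver in UTC: 09:00-11:45, 12:00-16:15.
Hiro in UTC: 09:00-17:30 (add 1h to convert from UTC-1).
Carol in UTC: 09:30-17:45 (add 1h to convert from UTC-1).
Ines ∩ Ana: 09:15-11:30, 12:30-16:15.
Ines ∩ Ana ∩ Divya: 09:15-11:30, 12:30-15:30.
Ines ∩ Ana ∩ Divya ∩ Oliver: 09:15-11:30, 12:30-15:30.
Ines ∩ Ana ∩ Divya ∩ Oliver ∩ Hiro: 09:15-11:30, 12:30-15:30.
Ines ∩ Ana ∩ Divya ∩ Oliver ∩ Hiro ∩ Carol: 09:30-11:30, 12:30-15:30.
The last common window of at least 60 minutes is 12:30-15:30; a 60-minute meeting can start as late as 14:30 and still end by 15:30.

14:30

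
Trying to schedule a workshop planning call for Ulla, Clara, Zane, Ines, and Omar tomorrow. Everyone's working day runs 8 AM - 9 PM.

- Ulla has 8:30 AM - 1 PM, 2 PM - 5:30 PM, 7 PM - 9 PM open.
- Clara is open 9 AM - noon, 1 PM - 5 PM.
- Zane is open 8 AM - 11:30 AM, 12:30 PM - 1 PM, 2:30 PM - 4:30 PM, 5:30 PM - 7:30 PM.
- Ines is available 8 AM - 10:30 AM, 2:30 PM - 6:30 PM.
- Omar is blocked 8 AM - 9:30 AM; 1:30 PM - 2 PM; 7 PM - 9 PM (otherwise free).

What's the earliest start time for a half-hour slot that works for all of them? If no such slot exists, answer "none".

09:30

Ulla free: 08:30-13:00, 14:00-17:30, 19:00-21:00.
Clara free: 09:00-12:00, 13:00-17:00.
Zane free: 08:00-11:30, 12:30-13:00, 14:30-16:30, 17:30-19:30.
Ines free: 08:00-10:30, 14:30-18:30.
Omar free: 09:30-13:30, 14:00-19:00 (invert busy blocks within the working day).
Ulla ∩ Clara: 09:00-12:00, 14:00-17:00.
Ulla ∩ Clara ∩ Zane: 09:00-11:30, 14:30-16:30.
Ulla ∩ Clara ∩ Zane ∩ Ines: 09:00-10:30, 14:30-16:30.
Ulla ∩ Clara ∩ Zane ∩ Ines ∩ Omar: 09:30-10:30, 14:30-16:30.
The first common window of at least 30 minutes is 09:30-10:30, so the earliest start is 09:30.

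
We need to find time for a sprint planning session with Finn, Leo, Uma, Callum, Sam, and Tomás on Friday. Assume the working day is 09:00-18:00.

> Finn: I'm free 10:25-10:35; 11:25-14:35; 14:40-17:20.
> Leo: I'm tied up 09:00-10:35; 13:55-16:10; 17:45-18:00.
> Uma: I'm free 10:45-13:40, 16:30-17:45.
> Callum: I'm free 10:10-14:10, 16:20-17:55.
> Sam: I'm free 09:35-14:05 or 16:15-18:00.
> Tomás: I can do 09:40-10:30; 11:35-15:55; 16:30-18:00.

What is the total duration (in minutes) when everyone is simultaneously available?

175

Finn free: 10:25-10:35, 11:25-14:35, 14:40-17:20.
Leo free: 10:35-13:55, 16:10-17:45 (invert busy blocks within the working day).
Uma free: 10:45-13:40, 16:30-17:45.
Callum free: 10:10-14:10, 16:20-17:55.
Sam free: 09:35-14:05, 16:15-18:00.
Tomás free: 09:40-10:30, 11:35-15:55, 16:30-18:00.
Finn ∩ Leo: 11:25-13:55, 16:10-17:20.
Finn ∩ Leo ∩ Uma: 11:25-13:40, 16:30-17:20.
Finn ∩ Leo ∩ Uma ∩ Callum: 11:25-13:40, 16:30-17:20.
Finn ∩ Leo ∩ Uma ∩ Callum ∩ Sam: 11:25-13:40, 16:30-17:20.
Finn ∩ Leo ∩ Uma ∩ Callum ∩ Sam ∩ Tomás: 11:35-13:40, 16:30-17:20.
So the common availability across everyone is 11:35-13:40, 16:30-17:20.
Summing the common windows: 125 + 50 = 175 minutes.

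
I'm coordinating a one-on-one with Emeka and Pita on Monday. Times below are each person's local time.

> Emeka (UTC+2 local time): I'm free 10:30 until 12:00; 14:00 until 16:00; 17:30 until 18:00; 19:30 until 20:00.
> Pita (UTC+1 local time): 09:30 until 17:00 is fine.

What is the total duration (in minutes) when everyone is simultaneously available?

Emeka in UTC: 08:30-10:00, 12:00-14:00, 15:30-16:00, 17:30-18:00 (subtract 2h to convert from UTC+2).
Pita in UTC: 08:30-16:00 (subtract 1h to convert from UTC+1).
Emeka ∩ Pita: 08:30-10:00, 12:00-14:00, 15:30-16:00.
Summing the common windows: 90 + 120 + 30 = 240 minutes.

240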